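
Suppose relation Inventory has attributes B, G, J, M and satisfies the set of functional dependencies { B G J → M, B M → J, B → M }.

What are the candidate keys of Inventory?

Attributes B, G never appear on any right-hand side, so every candidate key must contain {B, G}.
{B, G}⁺ = {B, G, J, M}, which is all of the schema, so {B, G} is the only candidate key.

{B, G}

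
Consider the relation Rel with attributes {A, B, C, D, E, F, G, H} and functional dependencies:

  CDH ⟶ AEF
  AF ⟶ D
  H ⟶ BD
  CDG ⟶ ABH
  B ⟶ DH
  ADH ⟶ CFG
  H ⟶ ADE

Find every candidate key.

{B}⁺: B→DH adds D, H; H→ADE adds A, E; ADH→CFG adds C, F, G → {A, B, C, D, E, F, G, H}.
{H}⁺: H→BD adds B, D; H→ADE adds A, E; ADH→CFG adds C, F, G → {A, B, C, D, E, F, G, H}.
{C, D, G}⁺: CDG→ABH adds A, B, H; ADH→CFG adds F; H→ADE adds E → {A, B, C, D, E, F, G, H}. Minimal: {D, G}⁺ = {D, G}; {C, G}⁺ = {C, G}; {C, D}⁺ = {C, D} — none reach the full schema.
{A, C, F, G}⁺: AF→D adds D; CDG→ABH adds B, H; H→ADE adds E → {A, B, C, D, E, F, G, H}. Minimal: {C, F, G}⁺ = {C, F, G}; {A, F, G}⁺ = {A, D, F, G}; {A, C, G}⁺ = {A, C, G}; … — none reach the full schema.

{B}; {H}; {C, D, G}; {A, C, F, G}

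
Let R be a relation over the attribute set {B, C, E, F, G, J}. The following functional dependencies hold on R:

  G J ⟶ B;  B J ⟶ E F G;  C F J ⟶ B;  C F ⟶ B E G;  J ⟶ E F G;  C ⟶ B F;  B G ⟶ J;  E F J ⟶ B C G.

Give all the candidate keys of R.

{C}, {J}, {B, G}

{C}⁺: C→BF adds B, F; CF→BEG adds E, G; BG→J adds J → {B, C, E, F, G, J}.
{J}⁺: J→EFG adds E, F, G; EFJ→BCG adds B, C → {B, C, E, F, G, J}.
{B, G}⁺: BG→J adds J; BJ→EFG adds E, F; EFJ→BCG adds C → {B, C, E, F, G, J}. Minimal: {G}⁺ = {G}; {B}⁺ = {B} — none reach the full schema.
Any other superkey contains one of these as a subset, so there are no further candidate keys.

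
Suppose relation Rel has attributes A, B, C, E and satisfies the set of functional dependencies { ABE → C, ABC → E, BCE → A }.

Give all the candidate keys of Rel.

Attribute B never appears on the right-hand side of any dependency, so B must belong to every candidate key.
{B}⁺ = {B}, which is not all of the schema, so we must add further attributes.
{A, B, C}⁺: ABC→E adds E → {A, B, C, E}. Minimal: {B, C}⁺ = {B, C}; {A, C}⁺ = {A, C}; {A, B}⁺ = {A, B} — none reach the full schema.
{A, B, E}⁺: ABE→C adds C → {A, B, C, E}. Minimal: {B, E}⁺ = {B, E}; {A, E}⁺ = {A, E}; {A, B}⁺ = {A, B} — none reach the full schema.
{B, C, E}⁺: BCE→A adds A → {A, B, C, E}. Minimal: {C, E}⁺ = {C, E}; {B, E}⁺ = {B, E}; {B, C}⁺ = {B, C} — none reach the full schema.

ABC; ABE; BCE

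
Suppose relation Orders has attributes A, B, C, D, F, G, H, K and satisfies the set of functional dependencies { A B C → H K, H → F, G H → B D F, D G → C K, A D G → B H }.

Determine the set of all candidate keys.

ADG; AGH; ABCG

Attributes A, G never appear on any right-hand side, so every candidate key must contain {A, G}.
{A, G}⁺ = {A, G}, which is not all of the schema, so we must add further attributes.
{A, D, G}⁺: DG→CK adds C, K; ADG→BH adds B, H; H→F adds F → {A, B, C, D, F, G, H, K}.
{A, G, H}⁺: H→F adds F; GH→BDF adds B, D; DG→CK adds C, K → {A, B, C, D, F, G, H, K}.
{A, B, C, G}⁺: ABC→HK adds H, K; H→F adds F; GH→BDF adds D → {A, B, C, D, F, G, H, K}.
Any other superkey contains one of these as a subset, so there are no further candidate keys.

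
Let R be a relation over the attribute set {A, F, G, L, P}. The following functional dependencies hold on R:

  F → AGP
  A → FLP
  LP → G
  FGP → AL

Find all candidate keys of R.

{A}, {F}

{A}⁺: A→FLP adds F, L, P; LP→G adds G → {A, F, G, L, P}.
{F}⁺: F→AGP adds A, G, P; A→FLP adds L → {A, F, G, L, P}.
Any other superkey contains one of these as a subset, so there are no further candidate keys.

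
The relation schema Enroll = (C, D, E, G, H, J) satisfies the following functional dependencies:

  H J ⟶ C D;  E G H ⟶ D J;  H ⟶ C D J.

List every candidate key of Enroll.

Attributes E, G, H never appear on any right-hand side, so every candidate key must contain {E, G, H}.
{E, G, H}⁺ = {C, D, E, G, H, J}, which is all of the schema, so {E, G, H} is the only candidate key.

{E, G, H}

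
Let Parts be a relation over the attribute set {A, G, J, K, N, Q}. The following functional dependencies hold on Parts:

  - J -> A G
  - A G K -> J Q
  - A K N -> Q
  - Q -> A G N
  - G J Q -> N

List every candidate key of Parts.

Attribute K never appears on the right-hand side of any dependency, so K must belong to every candidate key.
{K}⁺ = {K}, which is not all of the schema, so we must add further attributes.
{J, K}⁺: J→AG adds A, G; AGK→JQ adds Q; Q→AGN adds N → {A, G, J, K, N, Q}.
{K, Q}⁺: Q→AGN adds A, G, N; AGK→JQ adds J → {A, G, J, K, N, Q}.
{A, G, K}⁺: AGK→JQ adds J, Q; Q→AGN adds N → {A, G, J, K, N, Q}.
{A, K, N}⁺: AKN→Q adds Q; Q→AGN adds G; AGK→JQ adds J → {A, G, J, K, N, Q}.
Any other superkey contains one of these as a subset, so there are no further candidate keys.

(J, K); (K, Q); (A, G, K); (A, K, N)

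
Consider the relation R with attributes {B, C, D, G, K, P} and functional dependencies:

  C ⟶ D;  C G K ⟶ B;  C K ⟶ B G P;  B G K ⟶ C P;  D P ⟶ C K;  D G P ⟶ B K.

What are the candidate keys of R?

(C, K), (C, P), (D, P), (B, G, K)

{C, K}⁺: C→D adds D; CK→BGP adds B, G, P → {B, C, D, G, K, P}. Minimal: {K}⁺ = {K}; {C}⁺ = {C, D} — none reach the full schema.
{C, P}⁺: C→D adds D; DP→CK adds K; CK→BGP adds B, G → {B, C, D, G, K, P}. Minimal: {P}⁺ = {P}; {C}⁺ = {C, D} — none reach the full schema.
{D, P}⁺: DP→CK adds C, K; CK→BGP adds B, G → {B, C, D, G, K, P}. Minimal: {P}⁺ = {P}; {D}⁺ = {D} — none reach the full schema.
{B, G, K}⁺: BGK→CP adds C, P; C→D adds D → {B, C, D, G, K, P}. Minimal: {G, K}⁺ = {G, K}; {B, K}⁺ = {B, K}; {B, G}⁺ = {B, G} — none reach the full schema.
Any other superkey contains one of these as a subset, so there are no further candidate keys.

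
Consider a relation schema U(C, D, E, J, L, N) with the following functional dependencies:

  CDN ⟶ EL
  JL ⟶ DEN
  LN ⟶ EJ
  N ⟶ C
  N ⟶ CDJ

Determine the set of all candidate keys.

(N), (J, L)

{N}⁺: N→C adds C; N→CDJ adds D, J; CDN→EL adds E, L → {C, D, E, J, L, N}.
{J, L}⁺: JL→DEN adds D, E, N; N→C adds C → {C, D, E, J, L, N}. Minimal: {L}⁺ = {L}; {J}⁺ = {J} — none reach the full schema.
Any other superkey contains one of these as a subset, so there are no further candidate keys.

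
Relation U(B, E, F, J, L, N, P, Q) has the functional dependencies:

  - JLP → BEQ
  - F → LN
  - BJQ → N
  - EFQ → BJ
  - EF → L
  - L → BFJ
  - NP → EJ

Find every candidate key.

Attribute P never appears on the right-hand side of any dependency, so P must belong to every candidate key.
{P}⁺ = {P}, which is not all of the schema, so we must add further attributes.
{F, P}⁺: F→LN adds L, N; L→BFJ adds B, J; NP→EJ adds E; JLP→BEQ adds Q → {B, E, F, J, L, N, P, Q}. Minimal: {P}⁺ = {P}; {F}⁺ = {B, F, J, L, N} — none reach the full schema.
{L, P}⁺: L→BFJ adds B, F, J; JLP→BEQ adds E, Q; F→LN adds N → {B, E, F, J, L, N, P, Q}. Minimal: {P}⁺ = {P}; {L}⁺ = {B, F, J, L, N} — none reach the full schema.
Any other superkey contains one of these as a subset, so there are no further candidate keys.

{F, P}, {L, P}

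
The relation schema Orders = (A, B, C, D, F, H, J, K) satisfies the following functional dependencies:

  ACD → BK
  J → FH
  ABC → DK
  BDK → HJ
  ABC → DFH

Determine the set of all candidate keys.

ABC; ACD

Attributes A, C never appear on any right-hand side, so every candidate key must contain {A, C}.
{A, C}⁺ = {A, C}, which is not all of the schema, so we must add further attributes.
{A, B, C}⁺: ABC→DK adds D, K; BDK→HJ adds H, J; ABC→DFH adds F → {A, B, C, D, F, H, J, K}. Minimal: {B, C}⁺ = {B, C}; {A, C}⁺ = {A, C}; {A, B}⁺ = {A, B} — none reach the full schema.
{A, C, D}⁺: ACD→BK adds B, K; BDK→HJ adds H, J; ABC→DFH adds F → {A, B, C, D, F, H, J, K}. Minimal: {C, D}⁺ = {C, D}; {A, D}⁺ = {A, D}; {A, C}⁺ = {A, C} — none reach the full schema.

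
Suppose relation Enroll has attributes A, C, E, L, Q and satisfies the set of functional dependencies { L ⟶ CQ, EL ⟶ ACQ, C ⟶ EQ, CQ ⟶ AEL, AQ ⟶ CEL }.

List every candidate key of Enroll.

{C}, {L}, {A, Q}

{C}⁺: C→EQ adds E, Q; CQ→AEL adds A, L → {A, C, E, L, Q}.
{L}⁺: L→CQ adds C, Q; C→EQ adds E; CQ→AEL adds A → {A, C, E, L, Q}.
{A, Q}⁺: AQ→CEL adds C, E, L → {A, C, E, L, Q}.
Any other superkey contains one of these as a subset, so there are no further candidate keys.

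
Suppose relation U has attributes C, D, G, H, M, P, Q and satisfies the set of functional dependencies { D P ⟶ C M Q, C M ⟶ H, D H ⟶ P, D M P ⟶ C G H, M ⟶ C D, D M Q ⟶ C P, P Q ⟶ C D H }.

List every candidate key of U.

{M}⁺: M→CD adds C, D; CM→H adds H; DH→P adds P; DMP→CGH adds G; DP→CMQ adds Q → {C, D, G, H, M, P, Q}.
{D, H}⁺: DH→P adds P; DP→CMQ adds C, M, Q; DMP→CGH adds G → {C, D, G, H, M, P, Q}.
{D, P}⁺: DP→CMQ adds C, M, Q; CM→H adds H; DMP→CGH adds G → {C, D, G, H, M, P, Q}.
{P, Q}⁺: PQ→CDH adds C, D, H; DP→CMQ adds M; DMP→CGH adds G → {C, D, G, H, M, P, Q}.
Any other superkey contains one of these as a subset, so there are no further candidate keys.

{M}; {D, H}; {D, P}; {P, Q}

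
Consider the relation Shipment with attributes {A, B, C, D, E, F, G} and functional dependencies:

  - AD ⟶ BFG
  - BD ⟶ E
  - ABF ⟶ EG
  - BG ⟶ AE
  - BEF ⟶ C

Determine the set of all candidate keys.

{A, D}, {B, D, G}

Attribute D never appears on the right-hand side of any dependency, so D must belong to every candidate key.
{D}⁺ = {D}, which is not all of the schema, so we must add further attributes.
{A, D}⁺: AD→BFG adds B, F, G; BD→E adds E; BEF→C adds C → {A, B, C, D, E, F, G}.
{B, D, G}⁺: BD→E adds E; BG→AE adds A; AD→BFG adds F; BEF→C adds C → {A, B, C, D, E, F, G}.
Any other superkey contains one of these as a subset, so there are no further candidate keys.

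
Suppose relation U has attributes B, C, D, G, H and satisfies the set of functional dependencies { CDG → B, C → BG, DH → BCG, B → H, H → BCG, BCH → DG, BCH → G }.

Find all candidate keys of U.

{B}⁺: B→H adds H; H→BCG adds C, G; BCH→DG adds D → {B, C, D, G, H}.
{C}⁺: C→BG adds B, G; B→H adds H; BCH→DG adds D → {B, C, D, G, H}.
{H}⁺: H→BCG adds B, C, G; BCH→DG adds D → {B, C, D, G, H}.
Any other superkey contains one of these as a subset, so there are no further candidate keys.

B, C, H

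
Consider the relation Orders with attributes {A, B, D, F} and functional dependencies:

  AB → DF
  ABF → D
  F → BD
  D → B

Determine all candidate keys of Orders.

{A, B}; {A, D}; {A, F}

Attribute A never appears on the right-hand side of any dependency, so A must belong to every candidate key.
{A}⁺ = {A}, which is not all of the schema, so we must add further attributes.
{A, B}⁺: AB→DF adds D, F → {A, B, D, F}.
{A, D}⁺: D→B adds B; AB→DF adds F → {A, B, D, F}.
{A, F}⁺: F→BD adds B, D → {A, B, D, F}.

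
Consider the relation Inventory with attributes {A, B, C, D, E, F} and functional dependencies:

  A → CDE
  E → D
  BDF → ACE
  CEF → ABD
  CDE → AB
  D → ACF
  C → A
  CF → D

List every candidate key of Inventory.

{A}⁺: A→CDE adds C, D, E; CDE→AB adds B; D→ACF adds F → {A, B, C, D, E, F}.
{C}⁺: C→A adds A; A→CDE adds D, E; CDE→AB adds B; D→ACF adds F → {A, B, C, D, E, F}.
{D}⁺: D→ACF adds A, C, F; A→CDE adds E; CEF→ABD adds B → {A, B, C, D, E, F}.
{E}⁺: E→D adds D; D→ACF adds A, C, F; CEF→ABD adds B → {A, B, C, D, E, F}.
Any other superkey contains one of these as a subset, so there are no further candidate keys.

{A}; {C}; {D}; {E}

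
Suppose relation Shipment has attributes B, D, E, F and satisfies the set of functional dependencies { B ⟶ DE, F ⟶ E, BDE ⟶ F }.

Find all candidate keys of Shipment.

Attribute B never appears on the right-hand side of any dependency, so B must belong to every candidate key.
{B}⁺ = {B, D, E, F}, which is all of the schema, so {B} is the only candidate key.

(B)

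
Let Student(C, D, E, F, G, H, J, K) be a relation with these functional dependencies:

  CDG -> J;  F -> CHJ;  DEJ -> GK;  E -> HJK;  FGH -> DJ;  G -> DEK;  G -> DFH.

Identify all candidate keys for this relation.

{G}, {D, E}

{G}⁺: G→DEK adds D, E, K; G→DFH adds F, H; F→CHJ adds C, J → {C, D, E, F, G, H, J, K}.
{D, E}⁺: E→HJK adds H, J, K; DEJ→GK adds G; G→DFH adds F; F→CHJ adds C → {C, D, E, F, G, H, J, K}.
Any other superkey contains one of these as a subset, so there are no further candidate keys.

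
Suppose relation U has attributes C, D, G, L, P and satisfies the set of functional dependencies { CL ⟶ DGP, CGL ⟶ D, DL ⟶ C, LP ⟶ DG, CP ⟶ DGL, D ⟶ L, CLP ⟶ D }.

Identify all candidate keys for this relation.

{D}, {C, L}, {C, P}, {L, P}

{D}⁺: D→L adds L; DL→C adds C; CL→DGP adds G, P → {C, D, G, L, P}.
{C, L}⁺: CL→DGP adds D, G, P → {C, D, G, L, P}.
{C, P}⁺: CP→DGL adds D, G, L → {C, D, G, L, P}.
{L, P}⁺: LP→DG adds D, G; DL→C adds C → {C, D, G, L, P}.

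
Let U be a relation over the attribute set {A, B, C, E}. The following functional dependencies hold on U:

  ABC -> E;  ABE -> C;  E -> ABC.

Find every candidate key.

{E}⁺: E→ABC adds A, B, C → {A, B, C, E}.
{A, B, C}⁺: ABC→E adds E → {A, B, C, E}.
Any other superkey contains one of these as a subset, so there are no further candidate keys.

{E}, {A, B, C}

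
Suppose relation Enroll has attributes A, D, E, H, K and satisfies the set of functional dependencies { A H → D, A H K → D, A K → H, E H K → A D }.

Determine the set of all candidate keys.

{A, E, K}, {E, H, K}

Attributes E, K never appear on any right-hand side, so every candidate key must contain {E, K}.
{E, K}⁺ = {E, K}, which is not all of the schema, so we must add further attributes.
{A, E, K}⁺: AK→H adds H; EHK→AD adds D → {A, D, E, H, K}. Minimal: {E, K}⁺ = {E, K}; {A, K}⁺ = {A, D, H, K}; {A, E}⁺ = {A, E} — none reach the full schema.
{E, H, K}⁺: EHK→AD adds A, D → {A, D, E, H, K}. Minimal: {H, K}⁺ = {H, K}; {E, K}⁺ = {E, K}; {E, H}⁺ = {E, H} — none reach the full schema.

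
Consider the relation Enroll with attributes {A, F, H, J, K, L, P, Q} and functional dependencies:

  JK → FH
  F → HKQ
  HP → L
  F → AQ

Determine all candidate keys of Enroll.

{F, J, P}, {J, K, P}

{F, J, P}⁺: F→HKQ adds H, K, Q; HP→L adds L; F→AQ adds A → {A, F, H, J, K, L, P, Q}. Minimal: {J, P}⁺ = {J, P}; {F, P}⁺ = {A, F, H, K, L, P, Q}; {F, J}⁺ = {A, F, H, J, K, Q} — none reach the full schema.
{J, K, P}⁺: JK→FH adds F, H; F→HKQ adds Q; HP→L adds L; F→AQ adds A → {A, F, H, J, K, L, P, Q}. Minimal: {K, P}⁺ = {K, P}; {J, P}⁺ = {J, P}; {J, K}⁺ = {A, F, H, J, K, Q} — none reach the full schema.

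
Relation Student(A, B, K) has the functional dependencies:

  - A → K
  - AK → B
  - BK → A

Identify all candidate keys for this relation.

(A), (B, K)

{A}⁺: A→K adds K; AK→B adds B → {A, B, K}.
{B, K}⁺: BK→A adds A → {A, B, K}. Minimal: {K}⁺ = {K}; {B}⁺ = {B} — none reach the full schema.
Any other superkey contains one of these as a subset, so there are no further candidate keys.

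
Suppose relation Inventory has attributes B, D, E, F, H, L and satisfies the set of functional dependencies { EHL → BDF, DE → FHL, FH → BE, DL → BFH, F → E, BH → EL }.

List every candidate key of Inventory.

{B, H}⁺: BH→EL adds E, L; EHL→BDF adds D, F → {B, D, E, F, H, L}. Minimal: {H}⁺ = {H}; {B}⁺ = {B} — none reach the full schema.
{D, E}⁺: DE→FHL adds F, H, L; FH→BE adds B → {B, D, E, F, H, L}. Minimal: {E}⁺ = {E}; {D}⁺ = {D} — none reach the full schema.
{D, F}⁺: F→E adds E; DE→FHL adds H, L; FH→BE adds B → {B, D, E, F, H, L}. Minimal: {F}⁺ = {E, F}; {D}⁺ = {D} — none reach the full schema.
{D, L}⁺: DL→BFH adds B, F, H; F→E adds E → {B, D, E, F, H, L}. Minimal: {L}⁺ = {L}; {D}⁺ = {D} — none reach the full schema.
{F, H}⁺: FH→BE adds B, E; BH→EL adds L; EHL→BDF adds D → {B, D, E, F, H, L}. Minimal: {H}⁺ = {H}; {F}⁺ = {E, F} — none reach the full schema.
{E, H, L}⁺: EHL→BDF adds B, D, F → {B, D, E, F, H, L}. Minimal: {H, L}⁺ = {H, L}; {E, L}⁺ = {E, L}; {E, H}⁺ = {E, H} — none reach the full schema.

{B, H}; {D, E}; {D, F}; {D, L}; {F, H}; {E, H, L}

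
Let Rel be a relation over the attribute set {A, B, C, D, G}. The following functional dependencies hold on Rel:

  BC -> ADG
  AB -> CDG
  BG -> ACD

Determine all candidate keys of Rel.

AB; BC; BG

{A, B}⁺: AB→CDG adds C, D, G → {A, B, C, D, G}. Minimal: {B}⁺ = {B}; {A}⁺ = {A} — none reach the full schema.
{B, C}⁺: BC→ADG adds A, D, G → {A, B, C, D, G}. Minimal: {C}⁺ = {C}; {B}⁺ = {B} — none reach the full schema.
{B, G}⁺: BG→ACD adds A, C, D → {A, B, C, D, G}. Minimal: {G}⁺ = {G}; {B}⁺ = {B} — none reach the full schema.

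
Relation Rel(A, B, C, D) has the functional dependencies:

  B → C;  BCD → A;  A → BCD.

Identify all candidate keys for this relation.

{A}⁺: A→BCD adds B, C, D → {A, B, C, D}.
{B, D}⁺: B→C adds C; BCD→A adds A → {A, B, C, D}. Minimal: {D}⁺ = {D}; {B}⁺ = {B, C} — none reach the full schema.
Any other superkey contains one of these as a subset, so there are no further candidate keys.

{A}, {B, D}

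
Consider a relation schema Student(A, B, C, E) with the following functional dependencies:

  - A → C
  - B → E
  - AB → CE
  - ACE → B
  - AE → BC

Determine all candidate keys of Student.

Attribute A never appears on the right-hand side of any dependency, so A must belong to every candidate key.
{A}⁺ = {A, C}, which is not all of the schema, so we must add further attributes.
{A, B}⁺: A→C adds C; B→E adds E → {A, B, C, E}.
{A, E}⁺: A→C adds C; ACE→B adds B → {A, B, C, E}.

(A, B); (A, E)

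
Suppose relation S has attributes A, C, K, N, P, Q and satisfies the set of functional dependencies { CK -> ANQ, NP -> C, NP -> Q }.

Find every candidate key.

Attributes K, P never appear on any right-hand side, so every candidate key must contain {K, P}.
{K, P}⁺ = {K, P}, which is not all of the schema, so we must add further attributes.
{C, K, P}⁺: CK→ANQ adds A, N, Q → {A, C, K, N, P, Q}. Minimal: {K, P}⁺ = {K, P}; {C, P}⁺ = {C, P}; {C, K}⁺ = {A, C, K, N, Q} — none reach the full schema.
{K, N, P}⁺: NP→C adds C; NP→Q adds Q; CK→ANQ adds A → {A, C, K, N, P, Q}. Minimal: {N, P}⁺ = {C, N, P, Q}; {K, P}⁺ = {K, P}; {K, N}⁺ = {K, N} — none reach the full schema.
Any other superkey contains one of these as a subset, so there are no further candidate keys.

CKP, KNP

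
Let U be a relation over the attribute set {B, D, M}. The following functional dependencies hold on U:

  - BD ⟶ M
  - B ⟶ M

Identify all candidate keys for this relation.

(B, D)

Attributes B, D never appear on any right-hand side, so every candidate key must contain {B, D}.
{B, D}⁺ = {B, D, M}, which is all of the schema, so {B, D} is the only candidate key.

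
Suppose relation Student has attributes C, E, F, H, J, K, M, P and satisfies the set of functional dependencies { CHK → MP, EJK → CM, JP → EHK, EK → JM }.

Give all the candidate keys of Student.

{F, J, P}⁺: JP→EHK adds E, H, K; EK→JM adds M; EJK→CM adds C → {C, E, F, H, J, K, M, P}. Minimal: {J, P}⁺ = {C, E, H, J, K, M, P}; {F, P}⁺ = {F, P}; {F, J}⁺ = {F, J} — none reach the full schema.
{E, F, H, K}⁺: EK→JM adds J, M; EJK→CM adds C; CHK→MP adds P → {C, E, F, H, J, K, M, P}. Minimal: {F, H, K}⁺ = {F, H, K}; {E, H, K}⁺ = {C, E, H, J, K, M, P}; {E, F, K}⁺ = {C, E, F, J, K, M}; … — none reach the full schema.
{E, F, K, P}⁺: EK→JM adds J, M; EJK→CM adds C; JP→EHK adds H → {C, E, F, H, J, K, M, P}. Minimal: {F, K, P}⁺ = {F, K, P}; {E, K, P}⁺ = {C, E, H, J, K, M, P}; {E, F, P}⁺ = {E, F, P}; … — none reach the full schema.
{C, F, H, J, K}⁺: CHK→MP adds M, P; JP→EHK adds E → {C, E, F, H, J, K, M, P}. Minimal: {F, H, J, K}⁺ = {F, H, J, K}; {C, H, J, K}⁺ = {C, E, H, J, K, M, P}; {C, F, J, K}⁺ = {C, F, J, K}; … — none reach the full schema.
Any other superkey contains one of these as a subset, so there are no further candidate keys.

{F, J, P}; {E, F, H, K}; {E, F, K, P}; {C, F, H, J, K}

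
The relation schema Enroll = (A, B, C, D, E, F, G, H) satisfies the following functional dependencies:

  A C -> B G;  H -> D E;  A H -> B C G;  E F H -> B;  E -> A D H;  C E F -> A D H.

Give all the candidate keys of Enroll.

EF; FH

Attribute F never appears on the right-hand side of any dependency, so F must belong to every candidate key.
{F}⁺ = {F}, which is not all of the schema, so we must add further attributes.
{E, F}⁺: E→ADH adds A, D, H; AH→BCG adds B, C, G → {A, B, C, D, E, F, G, H}. Minimal: {F}⁺ = {F}; {E}⁺ = {A, B, C, D, E, G, H} — none reach the full schema.
{F, H}⁺: H→DE adds D, E; EFH→B adds B; E→ADH adds A; AH→BCG adds C, G → {A, B, C, D, E, F, G, H}. Minimal: {H}⁺ = {A, B, C, D, E, G, H}; {F}⁺ = {F} — none reach the full schema.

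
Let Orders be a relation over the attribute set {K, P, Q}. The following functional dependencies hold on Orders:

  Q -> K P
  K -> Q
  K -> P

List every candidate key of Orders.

{K}⁺: K→Q adds Q; K→P adds P → {K, P, Q}.
{Q}⁺: Q→KP adds K, P → {K, P, Q}.
Any other superkey contains one of these as a subset, so there are no further candidate keys.

{K}, {Q}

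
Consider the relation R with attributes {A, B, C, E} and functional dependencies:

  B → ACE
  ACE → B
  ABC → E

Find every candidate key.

{B}; {A, C, E}

{B}⁺: B→ACE adds A, C, E → {A, B, C, E}.
{A, C, E}⁺: ACE→B adds B → {A, B, C, E}.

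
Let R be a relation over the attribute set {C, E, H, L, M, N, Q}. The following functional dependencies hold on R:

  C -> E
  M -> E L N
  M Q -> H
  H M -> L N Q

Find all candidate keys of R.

Attributes C, M never appear on any right-hand side, so every candidate key must contain {C, M}.
{C, M}⁺ = {C, E, L, M, N}, which is not all of the schema, so we must add further attributes.
{C, H, M}⁺: C→E adds E; M→ELN adds L, N; HM→LNQ adds Q → {C, E, H, L, M, N, Q}.
{C, M, Q}⁺: C→E adds E; M→ELN adds L, N; MQ→H adds H → {C, E, H, L, M, N, Q}.
Any other superkey contains one of these as a subset, so there are no further candidate keys.

{C, H, M}, {C, M, Q}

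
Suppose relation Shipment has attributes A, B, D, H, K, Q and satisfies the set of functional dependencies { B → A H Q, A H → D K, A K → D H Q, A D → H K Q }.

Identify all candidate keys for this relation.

Attribute B never appears on the right-hand side of any dependency, so B must belong to every candidate key.
{B}⁺ = {A, B, D, H, K, Q}, which is all of the schema, so {B} is the only candidate key.

{B}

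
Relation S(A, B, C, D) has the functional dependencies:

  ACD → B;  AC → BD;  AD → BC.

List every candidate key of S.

{A, C}, {A, D}

Attribute A never appears on the right-hand side of any dependency, so A must belong to every candidate key.
{A}⁺ = {A}, which is not all of the schema, so we must add further attributes.
{A, C}⁺: AC→BD adds B, D → {A, B, C, D}.
{A, D}⁺: AD→BC adds B, C → {A, B, C, D}.
Any other superkey contains one of these as a subset, so there are no further candidate keys.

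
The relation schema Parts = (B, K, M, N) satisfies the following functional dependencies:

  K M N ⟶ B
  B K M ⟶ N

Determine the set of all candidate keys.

{B, K, M}; {K, M, N}

Attributes K, M never appear on any right-hand side, so every candidate key must contain {K, M}.
{K, M}⁺ = {K, M}, which is not all of the schema, so we must add further attributes.
{B, K, M}⁺: BKM→N adds N → {B, K, M, N}. Minimal: {K, M}⁺ = {K, M}; {B, M}⁺ = {B, M}; {B, K}⁺ = {B, K} — none reach the full schema.
{K, M, N}⁺: KMN→B adds B → {B, K, M, N}. Minimal: {M, N}⁺ = {M, N}; {K, N}⁺ = {K, N}; {K, M}⁺ = {K, M} — none reach the full schema.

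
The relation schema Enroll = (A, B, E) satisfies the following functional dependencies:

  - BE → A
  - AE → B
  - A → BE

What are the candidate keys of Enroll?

{A}⁺: A→BE adds B, E → {A, B, E}.
{B, E}⁺: BE→A adds A → {A, B, E}.

(A); (B, E)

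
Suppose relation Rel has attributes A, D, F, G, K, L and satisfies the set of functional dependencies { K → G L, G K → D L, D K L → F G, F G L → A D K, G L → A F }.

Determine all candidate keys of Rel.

{K}⁺: K→GL adds G, L; GK→DL adds D; DKL→FG adds F; FGL→ADK adds A → {A, D, F, G, K, L}.
{G, L}⁺: GL→AF adds A, F; FGL→ADK adds D, K → {A, D, F, G, K, L}. Minimal: {L}⁺ = {L}; {G}⁺ = {G} — none reach the full schema.

{K}, {G, L}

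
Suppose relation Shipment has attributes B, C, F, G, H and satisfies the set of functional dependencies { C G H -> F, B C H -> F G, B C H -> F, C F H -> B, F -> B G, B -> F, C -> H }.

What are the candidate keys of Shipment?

{B, C}; {C, F}; {C, G}

Attribute C never appears on the right-hand side of any dependency, so C must belong to every candidate key.
{C}⁺ = {C, H}, which is not all of the schema, so we must add further attributes.
{B, C}⁺: B→F adds F; C→H adds H; BCH→FG adds G → {B, C, F, G, H}. Minimal: {C}⁺ = {C, H}; {B}⁺ = {B, F, G} — none reach the full schema.
{C, F}⁺: F→BG adds B, G; C→H adds H → {B, C, F, G, H}. Minimal: {F}⁺ = {B, F, G}; {C}⁺ = {C, H} — none reach the full schema.
{C, G}⁺: C→H adds H; CGH→F adds F; CFH→B adds B → {B, C, F, G, H}. Minimal: {G}⁺ = {G}; {C}⁺ = {C, H} — none reach the full schema.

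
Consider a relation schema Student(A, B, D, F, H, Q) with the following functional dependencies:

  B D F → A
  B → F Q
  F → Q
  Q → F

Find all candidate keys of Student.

{B, D, H}

Attributes B, D, H never appear on any right-hand side, so every candidate key must contain {B, D, H}.
{B, D, H}⁺ = {A, B, D, F, H, Q}, which is all of the schema, so {B, D, H} is the only candidate key.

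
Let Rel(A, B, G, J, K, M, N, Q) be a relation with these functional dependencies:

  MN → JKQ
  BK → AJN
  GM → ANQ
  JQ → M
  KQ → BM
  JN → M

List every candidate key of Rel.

{G, M}, {B, G, K}, {G, J, N}, {G, J, Q}, {G, K, Q}

{G, M}⁺: GM→ANQ adds A, N, Q; MN→JKQ adds J, K; KQ→BM adds B → {A, B, G, J, K, M, N, Q}.
{B, G, K}⁺: BK→AJN adds A, J, N; JN→M adds M; MN→JKQ adds Q → {A, B, G, J, K, M, N, Q}.
{G, J, N}⁺: JN→M adds M; MN→JKQ adds K, Q; GM→ANQ adds A; KQ→BM adds B → {A, B, G, J, K, M, N, Q}.
{G, J, Q}⁺: JQ→M adds M; GM→ANQ adds A, N; MN→JKQ adds K; KQ→BM adds B → {A, B, G, J, K, M, N, Q}.
{G, K, Q}⁺: KQ→BM adds B, M; BK→AJN adds A, J, N → {A, B, G, J, K, M, N, Q}.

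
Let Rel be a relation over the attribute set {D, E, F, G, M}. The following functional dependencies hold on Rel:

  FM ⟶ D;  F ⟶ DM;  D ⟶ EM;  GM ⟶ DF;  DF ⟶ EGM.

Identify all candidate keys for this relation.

F; DG; GM

{F}⁺: F→DM adds D, M; D→EM adds E; DF→EGM adds G → {D, E, F, G, M}.
{D, G}⁺: D→EM adds E, M; GM→DF adds F → {D, E, F, G, M}.
{G, M}⁺: GM→DF adds D, F; DF→EGM adds E → {D, E, F, G, M}.
Any other superkey contains one of these as a subset, so there are no further candidate keys.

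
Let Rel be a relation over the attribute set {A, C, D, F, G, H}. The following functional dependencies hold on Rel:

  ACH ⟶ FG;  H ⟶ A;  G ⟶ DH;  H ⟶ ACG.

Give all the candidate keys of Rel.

{G}⁺: G→DH adds D, H; H→ACG adds A, C; ACH→FG adds F → {A, C, D, F, G, H}.
{H}⁺: H→A adds A; H→ACG adds C, G; ACH→FG adds F; G→DH adds D → {A, C, D, F, G, H}.

{G}; {H}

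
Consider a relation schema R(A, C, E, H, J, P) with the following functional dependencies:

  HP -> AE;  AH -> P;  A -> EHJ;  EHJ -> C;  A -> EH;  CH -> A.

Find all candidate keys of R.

{A}⁺: A→EHJ adds E, H, J; EHJ→C adds C; AH→P adds P → {A, C, E, H, J, P}.
{C, H}⁺: CH→A adds A; AH→P adds P; A→EHJ adds E, J → {A, C, E, H, J, P}. Minimal: {H}⁺ = {H}; {C}⁺ = {C} — none reach the full schema.
{H, P}⁺: HP→AE adds A, E; A→EHJ adds J; EHJ→C adds C → {A, C, E, H, J, P}. Minimal: {P}⁺ = {P}; {H}⁺ = {H} — none reach the full schema.
{E, H, J}⁺: EHJ→C adds C; CH→A adds A; AH→P adds P → {A, C, E, H, J, P}. Minimal: {H, J}⁺ = {H, J}; {E, J}⁺ = {E, J}; {E, H}⁺ = {E, H} — none reach the full schema.

{A}; {C, H}; {H, P}; {E, H, J}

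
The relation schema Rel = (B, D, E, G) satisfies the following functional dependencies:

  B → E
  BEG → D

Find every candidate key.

{B, G}⁺: B→E adds E; BEG→D adds D → {B, D, E, G}. Minimal: {G}⁺ = {G}; {B}⁺ = {B, E} — none reach the full schema.
No other minimal superkey exists.

BG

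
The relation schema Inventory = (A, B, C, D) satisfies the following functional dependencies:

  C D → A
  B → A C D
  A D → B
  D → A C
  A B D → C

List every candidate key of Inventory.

{B}, {D}

{B}⁺: B→ACD adds A, C, D → {A, B, C, D}.
{D}⁺: D→AC adds A, C; AD→B adds B → {A, B, C, D}.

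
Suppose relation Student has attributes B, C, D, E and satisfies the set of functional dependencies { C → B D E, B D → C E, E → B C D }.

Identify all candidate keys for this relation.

{C}⁺: C→BDE adds B, D, E → {B, C, D, E}.
{E}⁺: E→BCD adds B, C, D → {B, C, D, E}.
{B, D}⁺: BD→CE adds C, E → {B, C, D, E}. Minimal: {D}⁺ = {D}; {B}⁺ = {B} — none reach the full schema.

C, E, BD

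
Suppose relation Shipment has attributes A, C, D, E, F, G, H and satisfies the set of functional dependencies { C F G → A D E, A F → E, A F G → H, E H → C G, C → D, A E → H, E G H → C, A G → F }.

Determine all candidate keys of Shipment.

(A, E), (A, F), (A, G), (C, F, G), (E, F, H)

{A, E}⁺: AE→H adds H; EH→CG adds C, G; C→D adds D; AG→F adds F → {A, C, D, E, F, G, H}.
{A, F}⁺: AF→E adds E; AE→H adds H; EH→CG adds C, G; C→D adds D → {A, C, D, E, F, G, H}.
{A, G}⁺: AG→F adds F; AF→E adds E; AFG→H adds H; EH→CG adds C; C→D adds D → {A, C, D, E, F, G, H}.
{C, F, G}⁺: CFG→ADE adds A, D, E; AFG→H adds H → {A, C, D, E, F, G, H}.
{E, F, H}⁺: EH→CG adds C, G; C→D adds D; CFG→ADE adds A → {A, C, D, E, F, G, H}.
Any other superkey contains one of these as a subset, so there are no further candidate keys.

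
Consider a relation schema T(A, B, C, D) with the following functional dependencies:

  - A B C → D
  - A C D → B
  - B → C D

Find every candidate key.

AB, ACD

Attribute A never appears on the right-hand side of any dependency, so A must belong to every candidate key.
{A}⁺ = {A}, which is not all of the schema, so we must add further attributes.
{A, B}⁺: B→CD adds C, D → {A, B, C, D}. Minimal: {B}⁺ = {B, C, D}; {A}⁺ = {A} — none reach the full schema.
{A, C, D}⁺: ACD→B adds B → {A, B, C, D}. Minimal: {C, D}⁺ = {C, D}; {A, D}⁺ = {A, D}; {A, C}⁺ = {A, C} — none reach the full schema.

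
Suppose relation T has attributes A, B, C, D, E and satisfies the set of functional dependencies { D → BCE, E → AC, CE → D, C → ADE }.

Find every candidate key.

{C}⁺: C→ADE adds A, D, E; D→BCE adds B → {A, B, C, D, E}.
{D}⁺: D→BCE adds B, C, E; E→AC adds A → {A, B, C, D, E}.
{E}⁺: E→AC adds A, C; CE→D adds D; D→BCE adds B → {A, B, C, D, E}.
Any other superkey contains one of these as a subset, so there are no further candidate keys.

{C}; {D}; {E}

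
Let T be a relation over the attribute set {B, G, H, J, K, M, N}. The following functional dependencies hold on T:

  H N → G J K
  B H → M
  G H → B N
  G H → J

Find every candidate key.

GH, HN

Attribute H never appears on the right-hand side of any dependency, so H must belong to every candidate key.
{H}⁺ = {H}, which is not all of the schema, so we must add further attributes.
{G, H}⁺: GH→BN adds B, N; GH→J adds J; HN→GJK adds K; BH→M adds M → {B, G, H, J, K, M, N}. Minimal: {H}⁺ = {H}; {G}⁺ = {G} — none reach the full schema.
{H, N}⁺: HN→GJK adds G, J, K; GH→BN adds B; BH→M adds M → {B, G, H, J, K, M, N}. Minimal: {N}⁺ = {N}; {H}⁺ = {H} — none reach the full schema.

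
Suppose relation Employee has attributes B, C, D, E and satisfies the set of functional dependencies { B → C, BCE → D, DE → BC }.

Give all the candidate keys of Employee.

{B, E}, {D, E}

Attribute E never appears on the right-hand side of any dependency, so E must belong to every candidate key.
{E}⁺ = {E}, which is not all of the schema, so we must add further attributes.
{B, E}⁺: B→C adds C; BCE→D adds D → {B, C, D, E}. Minimal: {E}⁺ = {E}; {B}⁺ = {B, C} — none reach the full schema.
{D, E}⁺: DE→BC adds B, C → {B, C, D, E}. Minimal: {E}⁺ = {E}; {D}⁺ = {D} — none reach the full schema.
Any other superkey contains one of these as a subset, so there are no further candidate keys.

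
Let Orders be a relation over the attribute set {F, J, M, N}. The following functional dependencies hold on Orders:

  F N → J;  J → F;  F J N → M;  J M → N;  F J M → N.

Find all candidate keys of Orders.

(F, N), (J, M), (J, N)

{F, N}⁺: FN→J adds J; FJN→M adds M → {F, J, M, N}. Minimal: {N}⁺ = {N}; {F}⁺ = {F} — none reach the full schema.
{J, M}⁺: J→F adds F; JM→N adds N → {F, J, M, N}. Minimal: {M}⁺ = {M}; {J}⁺ = {F, J} — none reach the full schema.
{J, N}⁺: J→F adds F; FJN→M adds M → {F, J, M, N}. Minimal: {N}⁺ = {N}; {J}⁺ = {F, J} — none reach the full schema.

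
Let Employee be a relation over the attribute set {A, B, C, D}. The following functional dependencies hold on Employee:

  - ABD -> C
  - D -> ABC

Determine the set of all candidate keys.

(D)

Attribute D never appears on the right-hand side of any dependency, so D must belong to every candidate key.
{D}⁺ = {A, B, C, D}, which is all of the schema, so {D} is the only candidate key.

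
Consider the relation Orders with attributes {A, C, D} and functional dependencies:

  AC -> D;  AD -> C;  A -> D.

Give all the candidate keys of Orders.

Attribute A never appears on the right-hand side of any dependency, so A must belong to every candidate key.
{A}⁺ = {A, C, D}, which is all of the schema, so {A} is the only candidate key.

{A}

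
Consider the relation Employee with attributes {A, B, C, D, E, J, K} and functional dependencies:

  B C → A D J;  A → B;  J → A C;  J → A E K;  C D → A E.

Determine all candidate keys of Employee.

{J}⁺: J→AC adds A, C; J→AEK adds E, K; A→B adds B; BC→ADJ adds D → {A, B, C, D, E, J, K}.
{A, C}⁺: A→B adds B; BC→ADJ adds D, J; J→AEK adds E, K → {A, B, C, D, E, J, K}. Minimal: {C}⁺ = {C}; {A}⁺ = {A, B} — none reach the full schema.
{B, C}⁺: BC→ADJ adds A, D, J; J→AEK adds E, K → {A, B, C, D, E, J, K}. Minimal: {C}⁺ = {C}; {B}⁺ = {B} — none reach the full schema.
{C, D}⁺: CD→AE adds A, E; A→B adds B; BC→ADJ adds J; J→AEK adds K → {A, B, C, D, E, J, K}. Minimal: {D}⁺ = {D}; {C}⁺ = {C} — none reach the full schema.
Any other superkey contains one of these as a subset, so there are no further candidate keys.

{J}, {A, C}, {B, C}, {C, D}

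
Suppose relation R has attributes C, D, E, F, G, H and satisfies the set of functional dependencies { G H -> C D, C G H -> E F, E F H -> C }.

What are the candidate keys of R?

{G, H}

Attributes G, H never appear on any right-hand side, so every candidate key must contain {G, H}.
{G, H}⁺ = {C, D, E, F, G, H}, which is all of the schema, so {G, H} is the only candidate key.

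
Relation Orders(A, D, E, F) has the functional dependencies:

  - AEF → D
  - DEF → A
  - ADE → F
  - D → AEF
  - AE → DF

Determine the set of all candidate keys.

(D); (A, E)

{D}⁺: D→AEF adds A, E, F → {A, D, E, F}.
{A, E}⁺: AE→DF adds D, F → {A, D, E, F}.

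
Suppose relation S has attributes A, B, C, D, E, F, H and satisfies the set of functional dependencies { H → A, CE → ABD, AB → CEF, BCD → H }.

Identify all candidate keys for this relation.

{A, B}⁺: AB→CEF adds C, E, F; CE→ABD adds D; BCD→H adds H → {A, B, C, D, E, F, H}. Minimal: {B}⁺ = {B}; {A}⁺ = {A} — none reach the full schema.
{B, H}⁺: H→A adds A; AB→CEF adds C, E, F; CE→ABD adds D → {A, B, C, D, E, F, H}. Minimal: {H}⁺ = {A, H}; {B}⁺ = {B} — none reach the full schema.
{C, E}⁺: CE→ABD adds A, B, D; AB→CEF adds F; BCD→H adds H → {A, B, C, D, E, F, H}. Minimal: {E}⁺ = {E}; {C}⁺ = {C} — none reach the full schema.
{B, C, D}⁺: BCD→H adds H; H→A adds A; AB→CEF adds E, F → {A, B, C, D, E, F, H}. Minimal: {C, D}⁺ = {C, D}; {B, D}⁺ = {B, D}; {B, C}⁺ = {B, C} — none reach the full schema.
Any other superkey contains one of these as a subset, so there are no further candidate keys.

{A, B}; {B, H}; {C, E}; {B, C, D}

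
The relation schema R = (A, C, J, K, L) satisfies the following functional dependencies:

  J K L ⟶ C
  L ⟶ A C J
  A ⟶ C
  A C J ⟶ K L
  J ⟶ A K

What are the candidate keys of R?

(J); (L)

{J}⁺: J→AK adds A, K; A→C adds C; ACJ→KL adds L → {A, C, J, K, L}.
{L}⁺: L→ACJ adds A, C, J; ACJ→KL adds K → {A, C, J, K, L}.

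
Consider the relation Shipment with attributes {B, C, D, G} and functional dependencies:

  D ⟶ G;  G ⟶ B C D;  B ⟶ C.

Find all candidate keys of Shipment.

{D}, {G}

{D}⁺: D→G adds G; G→BCD adds B, C → {B, C, D, G}.
{G}⁺: G→BCD adds B, C, D → {B, C, D, G}.
Any other superkey contains one of these as a subset, so there are no further candidate keys.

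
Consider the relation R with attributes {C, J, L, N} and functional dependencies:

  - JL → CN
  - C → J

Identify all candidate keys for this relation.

Attribute L never appears on the right-hand side of any dependency, so L must belong to every candidate key.
{L}⁺ = {L}, which is not all of the schema, so we must add further attributes.
{C, L}⁺: C→J adds J; JL→CN adds N → {C, J, L, N}. Minimal: {L}⁺ = {L}; {C}⁺ = {C, J} — none reach the full schema.
{J, L}⁺: JL→CN adds C, N → {C, J, L, N}. Minimal: {L}⁺ = {L}; {J}⁺ = {J} — none reach the full schema.

{C, L}; {J, L}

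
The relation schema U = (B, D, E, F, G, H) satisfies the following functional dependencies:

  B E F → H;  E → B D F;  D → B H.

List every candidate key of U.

Attributes E, G never appear on any right-hand side, so every candidate key must contain {E, G}.
{E, G}⁺ = {B, D, E, F, G, H}, which is all of the schema, so {E, G} is the only candidate key.

(E, G)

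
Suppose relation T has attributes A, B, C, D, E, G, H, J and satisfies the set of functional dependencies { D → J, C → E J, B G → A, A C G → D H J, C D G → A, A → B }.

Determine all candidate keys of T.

(A, C, G); (B, C, G); (C, D, G)

Attributes C, G never appear on any right-hand side, so every candidate key must contain {C, G}.
{C, G}⁺ = {C, E, G, J}, which is not all of the schema, so we must add further attributes.
{A, C, G}⁺: C→EJ adds E, J; ACG→DHJ adds D, H; A→B adds B → {A, B, C, D, E, G, H, J}.
{B, C, G}⁺: C→EJ adds E, J; BG→A adds A; ACG→DHJ adds D, H → {A, B, C, D, E, G, H, J}.
{C, D, G}⁺: D→J adds J; C→EJ adds E; CDG→A adds A; A→B adds B; ACG→DHJ adds H → {A, B, C, D, E, G, H, J}.
Any other superkey contains one of these as a subset, so there are no further candidate keys.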